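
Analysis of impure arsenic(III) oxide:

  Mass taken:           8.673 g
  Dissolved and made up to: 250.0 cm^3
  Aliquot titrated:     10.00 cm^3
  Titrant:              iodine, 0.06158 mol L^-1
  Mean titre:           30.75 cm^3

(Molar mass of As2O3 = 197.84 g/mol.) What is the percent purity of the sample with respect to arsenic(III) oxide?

As2O3 + 2 I2 + 2 H2O → As2O5 + 4 HI
n(I2) per titration = 0.03075 × 0.06158 = 1.894 × 10^-3 mol
From the 1:2 ratio, n(As2O3) in each aliquot = 1/2 × 1.894 × 10^-3 = 9.468 × 10^-4 mol
n(As2O3) in the whole flask = 9.468 × 10^-4 × 250.0/10.00 = 0.02367 mol
mass of As2O3 = 0.02367 × 197.84 = 4.683 g
% As2O3 = 4.683 / 8.673 × 100 = 53.99 %

53.99 %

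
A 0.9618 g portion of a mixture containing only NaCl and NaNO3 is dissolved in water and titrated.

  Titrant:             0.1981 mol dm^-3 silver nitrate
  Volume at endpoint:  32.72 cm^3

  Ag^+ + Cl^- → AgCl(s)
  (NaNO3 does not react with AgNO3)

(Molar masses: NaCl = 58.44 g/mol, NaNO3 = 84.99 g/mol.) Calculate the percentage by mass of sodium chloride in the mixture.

n(AgNO3) = 0.03272 × 0.1981 = 6.482 × 10^-3 mol
Let x = n(NaCl), y = n(NaNO3).
Titrant: 1x = 6.482 × 10^-3;  mass: 58.44x + 84.99y = 0.9618
Solving, x = 6.482 × 10^-3 mol, y = 6.860 × 10^-3 mol
mass of NaCl = 6.482 × 10^-3 × 58.44 = 0.3788 g
% NaCl = 0.3788 / 0.9618 × 100 = 39.38 %

39.38 %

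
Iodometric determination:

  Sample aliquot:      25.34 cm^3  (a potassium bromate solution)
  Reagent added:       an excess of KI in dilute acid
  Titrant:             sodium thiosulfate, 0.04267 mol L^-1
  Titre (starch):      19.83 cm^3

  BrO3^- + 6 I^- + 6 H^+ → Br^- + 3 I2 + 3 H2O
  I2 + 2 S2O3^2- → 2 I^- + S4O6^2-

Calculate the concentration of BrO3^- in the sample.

0.005565 mol/L

n(S2O3^2-) = 0.01983 × 0.04267 = 8.461 × 10^-4 mol
n(I2) = n(S2O3^2-)/2 = 4.231 × 10^-4 mol
From the 1:3 ratio, n(BrO3^-) in the aliquot = 1/3 × 4.231 × 10^-4 = 1.410 × 10^-4 mol
[BrO3^-] = 1.410 × 10^-4 / 0.02534 = 0.005565 mol/L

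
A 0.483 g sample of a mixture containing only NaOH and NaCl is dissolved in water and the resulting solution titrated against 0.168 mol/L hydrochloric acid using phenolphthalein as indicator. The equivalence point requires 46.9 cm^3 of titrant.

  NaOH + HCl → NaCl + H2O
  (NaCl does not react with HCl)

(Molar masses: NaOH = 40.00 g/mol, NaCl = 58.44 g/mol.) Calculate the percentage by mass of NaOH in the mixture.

n(HCl) = 0.0469 × 0.168 = 7.88 × 10^-3 mol
Let x = n(NaOH), y = n(NaCl).
Titrant: 1x = 7.88 × 10^-3;  mass: 40.00x + 58.44y = 0.483
Solving, x = 7.88 × 10^-3 mol, y = 2.87 × 10^-3 mol
mass of NaOH = 7.88 × 10^-3 × 40.00 = 0.315 g
% NaOH = 0.315 / 0.483 × 100 = 65.3 %

65.3 %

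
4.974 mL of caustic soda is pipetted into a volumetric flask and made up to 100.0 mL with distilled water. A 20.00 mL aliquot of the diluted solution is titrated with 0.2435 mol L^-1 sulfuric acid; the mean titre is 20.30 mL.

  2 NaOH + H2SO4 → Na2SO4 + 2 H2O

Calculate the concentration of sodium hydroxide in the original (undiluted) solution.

9.938 mol/L

n(H2SO4) = 0.02030 × 0.2435 = 4.943 × 10^-3 mol
From the 2:1 ratio, n(NaOH) in the aliquot = 2/1 × 4.943 × 10^-3 = 9.886 × 10^-3 mol
[NaOH]_dilute = 9.886 × 10^-3 / 0.02000 = 0.4943 mol/L
Dilution factor = 100.0 / 4.974 = 20.10
[NaOH]_stock = 0.4943 × 20.10 = 9.938 mol/L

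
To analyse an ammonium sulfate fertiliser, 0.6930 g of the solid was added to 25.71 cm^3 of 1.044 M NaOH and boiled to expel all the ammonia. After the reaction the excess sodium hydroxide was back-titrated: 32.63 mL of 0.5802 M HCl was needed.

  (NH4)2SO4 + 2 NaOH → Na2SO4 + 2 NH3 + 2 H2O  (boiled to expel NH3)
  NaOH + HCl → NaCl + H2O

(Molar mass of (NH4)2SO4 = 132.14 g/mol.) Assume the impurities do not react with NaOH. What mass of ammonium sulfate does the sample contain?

n(NaOH) added = 0.02571 × 1.044 = 0.02684 mol
n(HCl) used in back-titration = 0.03263 × 0.5802 = 0.01893 mol
n(NaOH) left over = 0.01893 mol (1:1 ratio)
n(NaOH) consumed by analyte = 0.02684 − 0.01893 = 7.909 × 10^-3 mol
From the 1:2 ratio, n((NH4)2SO4) = 1/2 × 7.909 × 10^-3 = 3.955 × 10^-3 mol
mass of (NH4)2SO4 = 3.955 × 10^-3 × 132.14 = 0.5226 g

0.5226 g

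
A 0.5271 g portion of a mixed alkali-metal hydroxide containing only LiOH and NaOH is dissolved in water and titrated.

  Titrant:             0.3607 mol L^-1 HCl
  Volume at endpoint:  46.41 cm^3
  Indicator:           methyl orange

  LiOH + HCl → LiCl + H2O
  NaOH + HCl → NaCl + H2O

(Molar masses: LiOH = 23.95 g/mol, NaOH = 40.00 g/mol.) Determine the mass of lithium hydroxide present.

0.2126 g

n(HCl) = 0.04641 × 0.3607 = 0.01674 mol
Let x = n(LiOH), y = n(NaOH).
Titrant: 1x + 1y = 0.01674;  mass: 23.95x + 40.00y = 0.5271
Solving, x = 8.879 × 10^-3 mol, y = 7.861 × 10^-3 mol
mass of LiOH = 8.879 × 10^-3 × 23.95 = 0.2126 g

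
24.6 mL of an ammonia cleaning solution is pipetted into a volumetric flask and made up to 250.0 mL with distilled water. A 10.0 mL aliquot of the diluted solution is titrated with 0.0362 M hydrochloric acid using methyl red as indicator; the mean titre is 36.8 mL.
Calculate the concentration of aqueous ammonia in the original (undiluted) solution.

1.35 M

NH3 + HCl → NH4Cl
n(HCl) = 0.0368 × 0.0362 = 1.33 × 10^-3 mol
n(NH3) in the aliquot = 1.33 × 10^-3 mol (1:1 ratio)
[NH3]_dilute = 1.33 × 10^-3 / 0.0100 = 0.133 mol/L
Dilution factor = 250.0 / 24.6 = 10.16
[NH3]_stock = 0.133 × 10.16 = 1.35 mol/L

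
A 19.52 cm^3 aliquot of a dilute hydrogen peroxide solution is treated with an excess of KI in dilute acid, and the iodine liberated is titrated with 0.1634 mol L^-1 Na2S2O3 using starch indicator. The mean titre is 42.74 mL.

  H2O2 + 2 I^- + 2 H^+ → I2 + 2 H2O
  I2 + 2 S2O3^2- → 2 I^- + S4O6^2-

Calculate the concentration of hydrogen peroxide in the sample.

0.1789 mol/L

n(S2O3^2-) = 0.04274 × 0.1634 = 6.984 × 10^-3 mol
n(I2) = n(S2O3^2-)/2 = 3.492 × 10^-3 mol
n(H2O2) in the aliquot = 3.492 × 10^-3 mol (1:1 ratio)
[H2O2] = 3.492 × 10^-3 / 0.01952 = 0.1789 mol/L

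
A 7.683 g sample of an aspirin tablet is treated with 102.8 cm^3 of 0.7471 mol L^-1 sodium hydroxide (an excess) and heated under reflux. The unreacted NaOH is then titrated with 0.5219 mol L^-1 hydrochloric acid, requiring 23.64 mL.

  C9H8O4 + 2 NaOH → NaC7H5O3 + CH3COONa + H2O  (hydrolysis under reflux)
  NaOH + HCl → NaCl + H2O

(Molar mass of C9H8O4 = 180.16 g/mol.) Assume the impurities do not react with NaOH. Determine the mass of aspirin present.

n(NaOH) added = 0.1028 × 0.7471 = 0.07680 mol
n(HCl) used in back-titration = 0.02364 × 0.5219 = 0.01234 mol
n(NaOH) left over = 0.01234 mol (1:1 ratio)
n(NaOH) consumed by analyte = 0.07680 − 0.01234 = 0.06446 mol
From the 1:2 ratio, n(C9H8O4) = 1/2 × 0.06446 = 0.03223 mol
mass of C9H8O4 = 0.03223 × 180.16 = 5.807 g

5.807 g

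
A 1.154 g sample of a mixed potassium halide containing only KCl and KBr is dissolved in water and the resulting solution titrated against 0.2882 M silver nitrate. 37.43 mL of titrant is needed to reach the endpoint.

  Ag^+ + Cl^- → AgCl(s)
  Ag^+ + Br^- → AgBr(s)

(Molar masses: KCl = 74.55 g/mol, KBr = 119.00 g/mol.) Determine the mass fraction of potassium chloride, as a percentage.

n(AgNO3) = 0.03743 × 0.2882 = 0.01079 mol
Let x = n(KCl), y = n(KBr).
Titrant: 1x + 1y = 0.01079;  mass: 74.55x + 119.00y = 1.154
Solving, x = 2.918 × 10^-3 mol, y = 7.870 × 10^-3 mol
mass of KCl = 2.918 × 10^-3 × 74.55 = 0.2175 g
% KCl = 0.2175 / 1.154 × 100 = 18.85 %

18.85 %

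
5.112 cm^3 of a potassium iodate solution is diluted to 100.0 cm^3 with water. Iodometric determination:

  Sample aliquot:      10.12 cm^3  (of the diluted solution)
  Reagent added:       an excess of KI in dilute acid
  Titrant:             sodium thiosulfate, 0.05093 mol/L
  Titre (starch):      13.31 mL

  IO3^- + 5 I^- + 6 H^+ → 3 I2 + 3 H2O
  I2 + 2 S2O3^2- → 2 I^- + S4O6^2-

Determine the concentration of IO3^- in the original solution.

n(S2O3^2-) = 0.01331 × 0.05093 = 6.779 × 10^-4 mol
n(I2) = n(S2O3^2-)/2 = 3.389 × 10^-4 mol
From the 1:3 ratio, n(IO3^-) in the aliquot = 1/3 × 3.389 × 10^-4 = 1.130 × 10^-4 mol
[IO3^-]_dilute = 1.130 × 10^-4 / 0.01012 = 0.01116 mol/L
[IO3^-]_original = 0.01116 × 100.0/5.112 = 0.2184 mol/L

0.2184 mol/L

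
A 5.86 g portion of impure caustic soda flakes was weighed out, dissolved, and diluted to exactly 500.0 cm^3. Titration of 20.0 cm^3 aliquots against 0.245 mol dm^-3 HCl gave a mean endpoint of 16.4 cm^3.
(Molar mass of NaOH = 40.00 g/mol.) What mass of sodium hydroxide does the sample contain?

4.02 g

NaOH + HCl → NaCl + H2O
n(HCl) per titration = 0.0164 × 0.245 = 4.02 × 10^-3 mol
n(NaOH) in each aliquot = 4.02 × 10^-3 mol (1:1 ratio)
n(NaOH) in the whole flask = 4.02 × 10^-3 × 500.0/20.0 = 0.100 mol
mass of NaOH = 0.100 × 40.00 = 4.02 g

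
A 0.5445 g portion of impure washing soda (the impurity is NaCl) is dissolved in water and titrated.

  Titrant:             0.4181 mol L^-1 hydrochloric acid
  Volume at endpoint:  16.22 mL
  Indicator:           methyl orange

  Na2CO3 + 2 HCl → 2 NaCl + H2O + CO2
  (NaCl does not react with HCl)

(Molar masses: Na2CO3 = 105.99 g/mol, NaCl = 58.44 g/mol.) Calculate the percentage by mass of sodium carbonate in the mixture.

66.00 %

n(HCl) = 0.01622 × 0.4181 = 6.782 × 10^-3 mol
Let x = n(Na2CO3), y = n(NaCl).
Titrant: 2x = 6.782 × 10^-3;  mass: 105.99x + 58.44y = 0.5445
Solving, x = 3.391 × 10^-3 mol, y = 3.168 × 10^-3 mol
mass of Na2CO3 = 3.391 × 10^-3 × 105.99 = 0.3594 g
% Na2CO3 = 0.3594 / 0.5445 × 100 = 66.00 %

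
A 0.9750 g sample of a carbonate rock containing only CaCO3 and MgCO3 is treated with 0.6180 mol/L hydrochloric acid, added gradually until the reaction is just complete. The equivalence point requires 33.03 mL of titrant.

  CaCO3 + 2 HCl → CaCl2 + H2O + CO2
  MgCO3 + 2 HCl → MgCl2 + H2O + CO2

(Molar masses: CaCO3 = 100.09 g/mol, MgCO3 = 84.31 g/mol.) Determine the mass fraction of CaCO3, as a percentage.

74.49 %

n(HCl) = 0.03303 × 0.6180 = 0.02041 mol
Let x = n(CaCO3), y = n(MgCO3).
Titrant: 2x + 2y = 0.02041;  mass: 100.09x + 84.31y = 0.9750
Solving, x = 7.257 × 10^-3 mol, y = 2.950 × 10^-3 mol
mass of CaCO3 = 7.257 × 10^-3 × 100.09 = 0.7263 g
% CaCO3 = 0.7263 / 0.9750 × 100 = 74.49 %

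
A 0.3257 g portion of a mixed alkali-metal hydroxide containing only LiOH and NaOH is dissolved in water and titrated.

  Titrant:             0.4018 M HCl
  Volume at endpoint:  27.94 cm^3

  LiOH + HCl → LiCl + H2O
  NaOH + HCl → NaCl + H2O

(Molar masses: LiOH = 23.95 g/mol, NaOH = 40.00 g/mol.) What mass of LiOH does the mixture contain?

n(HCl) = 0.02794 × 0.4018 = 0.01123 mol
Let x = n(LiOH), y = n(NaOH).
Titrant: 1x + 1y = 0.01123;  mass: 23.95x + 40.00y = 0.3257
Solving, x = 7.685 × 10^-3 mol, y = 3.541 × 10^-3 mol
mass of LiOH = 7.685 × 10^-3 × 23.95 = 0.1841 g

0.1841 g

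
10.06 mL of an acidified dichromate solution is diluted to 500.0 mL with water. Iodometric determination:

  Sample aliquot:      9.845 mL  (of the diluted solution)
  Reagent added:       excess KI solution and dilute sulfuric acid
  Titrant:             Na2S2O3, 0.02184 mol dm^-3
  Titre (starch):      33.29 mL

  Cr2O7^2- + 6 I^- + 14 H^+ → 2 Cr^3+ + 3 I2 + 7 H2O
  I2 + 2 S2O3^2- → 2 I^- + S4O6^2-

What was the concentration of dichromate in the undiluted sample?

0.6117 mol/L

n(S2O3^2-) = 0.03329 × 0.02184 = 7.271 × 10^-4 mol
n(I2) = n(S2O3^2-)/2 = 3.635 × 10^-4 mol
From the 1:3 ratio, n(Cr2O7^2-) in the aliquot = 1/3 × 3.635 × 10^-4 = 1.212 × 10^-4 mol
[Cr2O7^2-]_dilute = 1.212 × 10^-4 / 0.009845 = 0.01231 mol/L
[Cr2O7^2-]_original = 0.01231 × 500.0/10.06 = 0.6117 mol/L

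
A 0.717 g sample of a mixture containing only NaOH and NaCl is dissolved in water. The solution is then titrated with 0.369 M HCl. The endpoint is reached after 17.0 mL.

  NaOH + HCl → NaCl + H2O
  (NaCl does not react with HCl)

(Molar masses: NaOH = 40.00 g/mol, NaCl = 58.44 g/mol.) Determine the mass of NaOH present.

0.251 g

n(HCl) = 0.0170 × 0.369 = 6.27 × 10^-3 mol
Let x = n(NaOH), y = n(NaCl).
Titrant: 1x = 6.27 × 10^-3;  mass: 40.00x + 58.44y = 0.717
Solving, x = 6.27 × 10^-3 mol, y = 7.98 × 10^-3 mol
mass of NaOH = 6.27 × 10^-3 × 40.00 = 0.251 g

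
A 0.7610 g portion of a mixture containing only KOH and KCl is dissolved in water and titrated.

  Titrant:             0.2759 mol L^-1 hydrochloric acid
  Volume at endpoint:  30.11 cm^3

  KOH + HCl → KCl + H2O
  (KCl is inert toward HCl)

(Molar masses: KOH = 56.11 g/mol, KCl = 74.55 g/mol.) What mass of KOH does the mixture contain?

n(HCl) = 0.03011 × 0.2759 = 8.307 × 10^-3 mol
Let x = n(KOH), y = n(KCl).
Titrant: 1x = 8.307 × 10^-3;  mass: 56.11x + 74.55y = 0.7610
Solving, x = 8.307 × 10^-3 mol, y = 3.955 × 10^-3 mol
mass of KOH = 8.307 × 10^-3 × 56.11 = 0.4661 g

0.4661 g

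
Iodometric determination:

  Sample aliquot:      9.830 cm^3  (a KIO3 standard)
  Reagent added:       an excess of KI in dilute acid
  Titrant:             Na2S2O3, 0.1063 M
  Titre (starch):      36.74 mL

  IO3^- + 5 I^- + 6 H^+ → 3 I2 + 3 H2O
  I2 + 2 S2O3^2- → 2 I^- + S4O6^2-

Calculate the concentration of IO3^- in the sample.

n(S2O3^2-) = 0.03674 × 0.1063 = 3.905 × 10^-3 mol
n(I2) = n(S2O3^2-)/2 = 1.953 × 10^-3 mol
From the 1:3 ratio, n(IO3^-) in the aliquot = 1/3 × 1.953 × 10^-3 = 6.509 × 10^-4 mol
[IO3^-] = 6.509 × 10^-4 / 0.009830 = 0.06622 mol/L

0.06622 M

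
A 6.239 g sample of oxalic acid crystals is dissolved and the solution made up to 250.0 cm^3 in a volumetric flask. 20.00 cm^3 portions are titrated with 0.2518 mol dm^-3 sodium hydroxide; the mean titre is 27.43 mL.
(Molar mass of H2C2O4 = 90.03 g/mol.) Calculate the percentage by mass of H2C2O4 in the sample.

62.29 %

H2C2O4 + 2 NaOH → Na2C2O4 + 2 H2O
n(NaOH) per titration = 0.02743 × 0.2518 = 6.907 × 10^-3 mol
From the 1:2 ratio, n(H2C2O4) in each aliquot = 1/2 × 6.907 × 10^-3 = 3.453 × 10^-3 mol
n(H2C2O4) in the whole flask = 3.453 × 10^-3 × 250.0/20.00 = 0.04317 mol
mass of H2C2O4 = 0.04317 × 90.03 = 3.886 g
% H2C2O4 = 3.886 / 6.239 × 100 = 62.29 %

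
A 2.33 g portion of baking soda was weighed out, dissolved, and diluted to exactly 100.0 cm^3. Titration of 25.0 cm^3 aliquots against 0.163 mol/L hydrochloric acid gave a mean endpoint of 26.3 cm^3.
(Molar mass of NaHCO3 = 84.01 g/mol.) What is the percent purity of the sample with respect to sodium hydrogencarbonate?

61.8 %

NaHCO3 + HCl → NaCl + H2O + CO2
n(HCl) per titration = 0.0263 × 0.163 = 4.29 × 10^-3 mol
n(NaHCO3) in each aliquot = 4.29 × 10^-3 mol (1:1 ratio)
n(NaHCO3) in the whole flask = 4.29 × 10^-3 × 100.0/25.0 = 0.0171 mol
mass of NaHCO3 = 0.0171 × 84.01 = 1.44 g
% NaHCO3 = 1.44 / 2.33 × 100 = 61.8 %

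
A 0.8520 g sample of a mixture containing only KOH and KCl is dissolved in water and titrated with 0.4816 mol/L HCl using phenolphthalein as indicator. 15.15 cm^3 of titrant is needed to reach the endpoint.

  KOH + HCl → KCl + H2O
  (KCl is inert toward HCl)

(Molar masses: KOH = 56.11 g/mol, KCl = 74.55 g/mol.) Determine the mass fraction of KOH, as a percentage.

n(HCl) = 0.01515 × 0.4816 = 7.296 × 10^-3 mol
Let x = n(KOH), y = n(KCl).
Titrant: 1x = 7.296 × 10^-3;  mass: 56.11x + 74.55y = 0.8520
Solving, x = 7.296 × 10^-3 mol, y = 5.937 × 10^-3 mol
mass of KOH = 7.296 × 10^-3 × 56.11 = 0.4094 g
% KOH = 0.4094 / 0.8520 × 100 = 48.05 %

48.05 %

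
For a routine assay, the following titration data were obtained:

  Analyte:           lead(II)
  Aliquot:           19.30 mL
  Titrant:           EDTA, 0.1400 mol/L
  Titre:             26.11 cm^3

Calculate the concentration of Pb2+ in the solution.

Pb^2+ + EDTA^4- → [Pb(EDTA)]^2-
n(EDTA) = 0.02611 L × 0.1400 mol/L = 3.655 × 10^-3 mol
n(Pb2+) = 3.655 × 10^-3 mol (1:1 mole ratio)
[Pb2+] = 3.655 × 10^-3 mol / 0.01930 L = 0.1894 mol/L

0.1894 mol/L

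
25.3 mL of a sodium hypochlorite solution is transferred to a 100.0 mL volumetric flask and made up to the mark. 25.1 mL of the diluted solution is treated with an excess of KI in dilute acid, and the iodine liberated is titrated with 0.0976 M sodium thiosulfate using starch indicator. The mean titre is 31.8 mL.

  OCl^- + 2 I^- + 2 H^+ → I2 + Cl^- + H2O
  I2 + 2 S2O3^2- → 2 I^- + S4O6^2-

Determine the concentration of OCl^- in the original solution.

n(S2O3^2-) = 0.0318 × 0.0976 = 3.10 × 10^-3 mol
n(I2) = n(S2O3^2-)/2 = 1.55 × 10^-3 mol
n(OCl^-) in the aliquot = 1.55 × 10^-3 mol (1:1 ratio)
[OCl^-]_dilute = 1.55 × 10^-3 / 0.0251 = 0.0618 mol/L
[OCl^-]_original = 0.0618 × 100.0/25.3 = 0.244 mol/L

0.244 M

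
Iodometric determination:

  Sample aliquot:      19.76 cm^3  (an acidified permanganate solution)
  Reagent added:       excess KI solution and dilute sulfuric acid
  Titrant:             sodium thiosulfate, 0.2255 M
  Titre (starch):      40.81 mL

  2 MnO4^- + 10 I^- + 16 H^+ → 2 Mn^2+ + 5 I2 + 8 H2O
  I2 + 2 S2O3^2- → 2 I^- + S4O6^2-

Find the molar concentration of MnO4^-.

n(S2O3^2-) = 0.04081 × 0.2255 = 9.203 × 10^-3 mol
n(I2) = n(S2O3^2-)/2 = 4.601 × 10^-3 mol
From the 2:5 ratio, n(MnO4^-) in the aliquot = 2/5 × 4.601 × 10^-3 = 1.841 × 10^-3 mol
[MnO4^-] = 1.841 × 10^-3 / 0.01976 = 0.09314 mol/L

0.09314 M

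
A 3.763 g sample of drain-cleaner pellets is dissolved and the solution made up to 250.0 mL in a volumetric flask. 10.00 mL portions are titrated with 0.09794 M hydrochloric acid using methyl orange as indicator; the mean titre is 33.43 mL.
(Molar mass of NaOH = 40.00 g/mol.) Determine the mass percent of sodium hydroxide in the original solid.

87.01 %

NaOH + HCl → NaCl + H2O
n(HCl) per titration = 0.03343 × 0.09794 = 3.274 × 10^-3 mol
n(NaOH) in each aliquot = 3.274 × 10^-3 mol (1:1 ratio)
n(NaOH) in the whole flask = 3.274 × 10^-3 × 250.0/10.00 = 0.08185 mol
mass of NaOH = 0.08185 × 40.00 = 3.274 g
% NaOH = 3.274 / 3.763 × 100 = 87.01 %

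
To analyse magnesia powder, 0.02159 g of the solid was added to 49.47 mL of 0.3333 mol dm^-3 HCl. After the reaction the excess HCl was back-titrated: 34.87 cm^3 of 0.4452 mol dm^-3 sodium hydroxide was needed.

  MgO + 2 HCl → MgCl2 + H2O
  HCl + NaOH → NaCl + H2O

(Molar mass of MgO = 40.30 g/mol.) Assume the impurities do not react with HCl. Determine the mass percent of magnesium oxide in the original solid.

n(HCl) added = 0.04947 × 0.3333 = 0.01649 mol
n(NaOH) used in back-titration = 0.03487 × 0.4452 = 0.01552 mol
n(HCl) left over = 0.01552 mol (1:1 ratio)
n(HCl) consumed by analyte = 0.01649 − 0.01552 = 9.642 × 10^-4 mol
From the 1:2 ratio, n(MgO) = 1/2 × 9.642 × 10^-4 = 4.821 × 10^-4 mol
mass of MgO = 4.821 × 10^-4 × 40.30 = 0.01943 g
% MgO = 0.01943 / 0.02159 × 100 = 89.99 %

89.99 %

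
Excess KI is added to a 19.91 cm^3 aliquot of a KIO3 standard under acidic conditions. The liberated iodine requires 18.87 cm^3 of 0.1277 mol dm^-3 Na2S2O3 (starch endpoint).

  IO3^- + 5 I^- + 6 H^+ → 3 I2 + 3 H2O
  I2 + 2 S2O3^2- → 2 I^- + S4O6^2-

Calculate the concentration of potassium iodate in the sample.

n(S2O3^2-) = 0.01887 × 0.1277 = 2.410 × 10^-3 mol
n(I2) = n(S2O3^2-)/2 = 1.205 × 10^-3 mol
From the 1:3 ratio, n(IO3^-) in the aliquot = 1/3 × 1.205 × 10^-3 = 4.016 × 10^-4 mol
[IO3^-] = 4.016 × 10^-4 / 0.01991 = 0.02017 mol/L

0.02017 mol/L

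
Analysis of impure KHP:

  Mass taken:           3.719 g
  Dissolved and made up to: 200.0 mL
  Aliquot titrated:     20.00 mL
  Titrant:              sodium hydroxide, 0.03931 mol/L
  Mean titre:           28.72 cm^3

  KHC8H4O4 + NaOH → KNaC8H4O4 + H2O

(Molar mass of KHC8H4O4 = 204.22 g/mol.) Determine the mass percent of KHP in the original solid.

n(NaOH) per titration = 0.02872 × 0.03931 = 1.129 × 10^-3 mol
n(KHC8H4O4) in each aliquot = 1.129 × 10^-3 mol (1:1 ratio)
n(KHC8H4O4) in the whole flask = 1.129 × 10^-3 × 200.0/20.00 = 0.01129 mol
mass of KHC8H4O4 = 0.01129 × 204.22 = 2.306 g
% KHC8H4O4 = 2.306 / 3.719 × 100 = 62.00 %

62.00 %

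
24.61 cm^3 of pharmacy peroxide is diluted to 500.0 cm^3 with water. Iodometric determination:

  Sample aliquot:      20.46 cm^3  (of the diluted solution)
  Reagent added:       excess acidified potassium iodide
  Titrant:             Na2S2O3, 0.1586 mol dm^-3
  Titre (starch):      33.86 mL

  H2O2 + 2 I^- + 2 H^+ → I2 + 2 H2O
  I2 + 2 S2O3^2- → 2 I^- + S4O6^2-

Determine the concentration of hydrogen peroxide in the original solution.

n(S2O3^2-) = 0.03386 × 0.1586 = 5.370 × 10^-3 mol
n(I2) = n(S2O3^2-)/2 = 2.685 × 10^-3 mol
n(H2O2) in the aliquot = 2.685 × 10^-3 mol (1:1 ratio)
[H2O2]_dilute = 2.685 × 10^-3 / 0.02046 = 0.1312 mol/L
[H2O2]_original = 0.1312 × 500.0/24.61 = 2.666 mol/L

2.666 mol/L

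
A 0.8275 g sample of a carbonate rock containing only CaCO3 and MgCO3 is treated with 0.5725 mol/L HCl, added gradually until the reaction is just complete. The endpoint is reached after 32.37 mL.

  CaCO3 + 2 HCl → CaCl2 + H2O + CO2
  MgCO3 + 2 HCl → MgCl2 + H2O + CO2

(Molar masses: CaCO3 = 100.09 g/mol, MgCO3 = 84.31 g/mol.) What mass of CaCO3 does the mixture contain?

n(HCl) = 0.03237 × 0.5725 = 0.01853 mol
Let x = n(CaCO3), y = n(MgCO3).
Titrant: 2x + 2y = 0.01853;  mass: 100.09x + 84.31y = 0.8275
Solving, x = 2.934 × 10^-3 mol, y = 6.332 × 10^-3 mol
mass of CaCO3 = 2.934 × 10^-3 × 100.09 = 0.2936 g

0.2936 g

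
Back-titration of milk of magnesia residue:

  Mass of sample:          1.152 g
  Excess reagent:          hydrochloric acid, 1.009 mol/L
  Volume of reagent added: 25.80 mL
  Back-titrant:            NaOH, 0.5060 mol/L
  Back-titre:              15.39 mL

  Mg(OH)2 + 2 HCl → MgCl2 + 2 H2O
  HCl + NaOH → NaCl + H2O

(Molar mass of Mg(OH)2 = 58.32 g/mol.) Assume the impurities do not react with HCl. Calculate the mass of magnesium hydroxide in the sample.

0.5320 g

n(HCl) added = 0.02580 × 1.009 = 0.02603 mol
n(NaOH) used in back-titration = 0.01539 × 0.5060 = 7.787 × 10^-3 mol
n(HCl) left over = 7.787 × 10^-3 mol (1:1 ratio)
n(HCl) consumed by analyte = 0.02603 − 7.787 × 10^-3 = 0.01824 mol
From the 1:2 ratio, n(Mg(OH)2) = 1/2 × 0.01824 = 9.122 × 10^-3 mol
mass of Mg(OH)2 = 9.122 × 10^-3 × 58.32 = 0.5320 g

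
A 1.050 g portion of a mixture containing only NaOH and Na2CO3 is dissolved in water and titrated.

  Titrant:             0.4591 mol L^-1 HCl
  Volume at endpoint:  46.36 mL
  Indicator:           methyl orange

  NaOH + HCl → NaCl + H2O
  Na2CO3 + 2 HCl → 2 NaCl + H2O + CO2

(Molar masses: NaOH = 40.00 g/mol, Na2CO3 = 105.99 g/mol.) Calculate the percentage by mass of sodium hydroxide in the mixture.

22.85 %

n(HCl) = 0.04636 × 0.4591 = 0.02128 mol
Let x = n(NaOH), y = n(Na2CO3).
Titrant: 1x + 2y = 0.02128;  mass: 40.00x + 105.99y = 1.050
Solving, x = 5.998 × 10^-3 mol, y = 7.643 × 10^-3 mol
mass of NaOH = 5.998 × 10^-3 × 40.00 = 0.2399 g
% NaOH = 0.2399 / 1.050 × 100 = 22.85 %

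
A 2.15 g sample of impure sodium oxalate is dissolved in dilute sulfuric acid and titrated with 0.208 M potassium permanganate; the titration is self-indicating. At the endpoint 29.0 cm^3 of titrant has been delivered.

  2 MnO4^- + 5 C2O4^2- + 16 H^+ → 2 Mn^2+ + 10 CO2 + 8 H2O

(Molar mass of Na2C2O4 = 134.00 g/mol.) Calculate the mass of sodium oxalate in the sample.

2.02 g

n(KMnO4) = 0.0290 L × 0.208 mol/L = 6.03 × 10^-3 mol
From the 5:2 ratio, n(Na2C2O4) = 5/2 × 6.03 × 10^-3 = 0.0151 mol
mass of Na2C2O4 = 0.0151 × 134.00 g/mol = 2.02 g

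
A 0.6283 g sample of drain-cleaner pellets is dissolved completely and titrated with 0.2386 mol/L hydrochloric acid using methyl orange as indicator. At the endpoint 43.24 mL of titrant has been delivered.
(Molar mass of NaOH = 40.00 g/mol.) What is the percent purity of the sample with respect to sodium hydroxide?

NaOH + HCl → NaCl + H2O
n(HCl) = 0.04324 L × 0.2386 mol/L = 0.01032 mol
n(NaOH) = 0.01032 mol (1:1 ratio)
mass of NaOH = 0.01032 × 40.00 g/mol = 0.4127 g
% NaOH = 0.4127 / 0.6283 × 100 = 65.68 %

65.68 %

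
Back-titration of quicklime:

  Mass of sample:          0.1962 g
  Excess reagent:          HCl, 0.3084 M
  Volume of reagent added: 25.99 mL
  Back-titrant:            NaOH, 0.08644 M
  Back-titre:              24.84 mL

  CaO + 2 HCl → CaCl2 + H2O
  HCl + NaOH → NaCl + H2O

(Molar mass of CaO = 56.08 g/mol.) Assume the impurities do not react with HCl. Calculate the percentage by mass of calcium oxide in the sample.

83.86 %

n(HCl) added = 0.02599 × 0.3084 = 8.015 × 10^-3 mol
n(NaOH) used in back-titration = 0.02484 × 0.08644 = 2.147 × 10^-3 mol
n(HCl) left over = 2.147 × 10^-3 mol (1:1 ratio)
n(HCl) consumed by analyte = 8.015 × 10^-3 − 2.147 × 10^-3 = 5.868 × 10^-3 mol
From the 1:2 ratio, n(CaO) = 1/2 × 5.868 × 10^-3 = 2.934 × 10^-3 mol
mass of CaO = 2.934 × 10^-3 × 56.08 = 0.1645 g
% CaO = 0.1645 / 0.1962 × 100 = 83.86 %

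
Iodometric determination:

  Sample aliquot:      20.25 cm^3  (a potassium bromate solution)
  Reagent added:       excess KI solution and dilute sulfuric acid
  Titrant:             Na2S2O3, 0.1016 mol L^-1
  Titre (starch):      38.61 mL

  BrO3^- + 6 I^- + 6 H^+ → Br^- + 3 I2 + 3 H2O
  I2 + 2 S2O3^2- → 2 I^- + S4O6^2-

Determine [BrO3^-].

0.03229 mol/L

n(S2O3^2-) = 0.03861 × 0.1016 = 3.923 × 10^-3 mol
n(I2) = n(S2O3^2-)/2 = 1.961 × 10^-3 mol
From the 1:3 ratio, n(BrO3^-) in the aliquot = 1/3 × 1.961 × 10^-3 = 6.538 × 10^-4 mol
[BrO3^-] = 6.538 × 10^-4 / 0.02025 = 0.03229 mol/L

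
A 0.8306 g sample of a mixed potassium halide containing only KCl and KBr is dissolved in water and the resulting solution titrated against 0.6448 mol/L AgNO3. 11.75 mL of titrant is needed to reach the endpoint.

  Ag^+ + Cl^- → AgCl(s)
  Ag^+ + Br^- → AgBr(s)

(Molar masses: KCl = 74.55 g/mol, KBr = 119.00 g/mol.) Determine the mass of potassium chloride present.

n(AgNO3) = 0.01175 × 0.6448 = 7.576 × 10^-3 mol
Let x = n(KCl), y = n(KBr).
Titrant: 1x + 1y = 7.576 × 10^-3;  mass: 74.55x + 119.00y = 0.8306
Solving, x = 1.597 × 10^-3 mol, y = 5.979 × 10^-3 mol
mass of KCl = 1.597 × 10^-3 × 74.55 = 0.1191 g

0.1191 g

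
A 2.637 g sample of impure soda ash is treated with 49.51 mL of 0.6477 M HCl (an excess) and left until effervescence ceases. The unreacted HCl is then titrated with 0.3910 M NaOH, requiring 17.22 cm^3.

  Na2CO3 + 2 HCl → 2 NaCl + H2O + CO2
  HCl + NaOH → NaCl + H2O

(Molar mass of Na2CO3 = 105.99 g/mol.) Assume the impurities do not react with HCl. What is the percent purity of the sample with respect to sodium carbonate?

n(HCl) added = 0.04951 × 0.6477 = 0.03207 mol
n(NaOH) used in back-titration = 0.01722 × 0.3910 = 6.733 × 10^-3 mol
n(HCl) left over = 6.733 × 10^-3 mol (1:1 ratio)
n(HCl) consumed by analyte = 0.03207 − 6.733 × 10^-3 = 0.02533 mol
From the 1:2 ratio, n(Na2CO3) = 1/2 × 0.02533 = 0.01267 mol
mass of Na2CO3 = 0.01267 × 105.99 = 1.343 g
% Na2CO3 = 1.343 / 2.637 × 100 = 50.91 %

50.91 %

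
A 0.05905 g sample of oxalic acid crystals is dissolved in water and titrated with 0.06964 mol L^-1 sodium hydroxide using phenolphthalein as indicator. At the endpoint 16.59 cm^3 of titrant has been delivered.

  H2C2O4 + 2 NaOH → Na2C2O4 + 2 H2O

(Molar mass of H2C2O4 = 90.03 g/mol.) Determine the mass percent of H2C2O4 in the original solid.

88.07 %

n(NaOH) = 0.01659 L × 0.06964 mol/L = 1.155 × 10^-3 mol
From the 1:2 ratio, n(H2C2O4) = 1/2 × 1.155 × 10^-3 = 5.777 × 10^-4 mol
mass of H2C2O4 = 5.777 × 10^-4 × 90.03 g/mol = 0.05201 g
% H2C2O4 = 0.05201 / 0.05905 × 100 = 88.07 %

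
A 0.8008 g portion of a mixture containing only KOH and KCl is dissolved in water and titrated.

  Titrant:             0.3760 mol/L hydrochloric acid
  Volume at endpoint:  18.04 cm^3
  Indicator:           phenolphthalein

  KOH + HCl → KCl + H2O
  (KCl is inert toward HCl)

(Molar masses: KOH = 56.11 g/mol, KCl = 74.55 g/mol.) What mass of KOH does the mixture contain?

n(HCl) = 0.01804 × 0.3760 = 6.783 × 10^-3 mol
Let x = n(KOH), y = n(KCl).
Titrant: 1x = 6.783 × 10^-3;  mass: 56.11x + 74.55y = 0.8008
Solving, x = 6.783 × 10^-3 mol, y = 5.637 × 10^-3 mol
mass of KOH = 6.783 × 10^-3 × 56.11 = 0.3806 g

0.3806 g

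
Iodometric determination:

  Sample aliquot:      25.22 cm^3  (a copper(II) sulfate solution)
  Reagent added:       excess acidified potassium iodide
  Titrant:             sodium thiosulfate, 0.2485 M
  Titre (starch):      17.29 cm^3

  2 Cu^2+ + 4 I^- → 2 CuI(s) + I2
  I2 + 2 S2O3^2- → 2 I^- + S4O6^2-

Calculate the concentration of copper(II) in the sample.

0.1704 M

n(S2O3^2-) = 0.01729 × 0.2485 = 4.297 × 10^-3 mol
n(I2) = n(S2O3^2-)/2 = 2.148 × 10^-3 mol
From the 2:1 ratio, n(Cu2+) in the aliquot = 2/1 × 2.148 × 10^-3 = 4.297 × 10^-3 mol
[Cu2+] = 4.297 × 10^-3 / 0.02522 = 0.1704 mol/L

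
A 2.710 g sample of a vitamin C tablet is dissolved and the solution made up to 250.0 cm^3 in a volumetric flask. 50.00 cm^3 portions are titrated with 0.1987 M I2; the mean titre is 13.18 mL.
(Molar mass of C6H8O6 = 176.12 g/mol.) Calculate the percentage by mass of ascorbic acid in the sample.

85.10 %

C6H8O6 + I2 → C6H6O6 + 2 HI
n(I2) per titration = 0.01318 × 0.1987 = 2.619 × 10^-3 mol
n(C6H8O6) in each aliquot = 2.619 × 10^-3 mol (1:1 ratio)
n(C6H8O6) in the whole flask = 2.619 × 10^-3 × 250.0/50.00 = 0.01309 mol
mass of C6H8O6 = 0.01309 × 176.12 = 2.306 g
% C6H8O6 = 2.306 / 2.710 × 100 = 85.10 %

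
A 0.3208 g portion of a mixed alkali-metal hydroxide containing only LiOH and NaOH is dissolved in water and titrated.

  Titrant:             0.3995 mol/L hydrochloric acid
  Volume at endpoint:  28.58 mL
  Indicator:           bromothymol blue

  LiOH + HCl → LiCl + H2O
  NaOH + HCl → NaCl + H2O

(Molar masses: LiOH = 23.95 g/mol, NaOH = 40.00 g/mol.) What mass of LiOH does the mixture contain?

0.2028 g

n(HCl) = 0.02858 × 0.3995 = 0.01142 mol
Let x = n(LiOH), y = n(NaOH).
Titrant: 1x + 1y = 0.01142;  mass: 23.95x + 40.00y = 0.3208
Solving, x = 8.468 × 10^-3 mol, y = 2.950 × 10^-3 mol
mass of LiOH = 8.468 × 10^-3 × 23.95 = 0.2028 g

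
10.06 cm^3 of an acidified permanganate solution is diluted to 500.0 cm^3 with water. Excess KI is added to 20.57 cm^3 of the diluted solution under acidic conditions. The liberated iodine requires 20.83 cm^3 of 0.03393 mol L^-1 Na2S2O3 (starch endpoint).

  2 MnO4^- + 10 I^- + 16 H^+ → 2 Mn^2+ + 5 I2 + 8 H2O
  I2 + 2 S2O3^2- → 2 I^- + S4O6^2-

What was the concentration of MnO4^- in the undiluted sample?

0.3415 mol/L

n(S2O3^2-) = 0.02083 × 0.03393 = 7.068 × 10^-4 mol
n(I2) = n(S2O3^2-)/2 = 3.534 × 10^-4 mol
From the 2:5 ratio, n(MnO4^-) in the aliquot = 2/5 × 3.534 × 10^-4 = 1.414 × 10^-4 mol
[MnO4^-]_dilute = 1.414 × 10^-4 / 0.02057 = 0.006872 mol/L
[MnO4^-]_original = 0.006872 × 500.0/10.06 = 0.3415 mol/L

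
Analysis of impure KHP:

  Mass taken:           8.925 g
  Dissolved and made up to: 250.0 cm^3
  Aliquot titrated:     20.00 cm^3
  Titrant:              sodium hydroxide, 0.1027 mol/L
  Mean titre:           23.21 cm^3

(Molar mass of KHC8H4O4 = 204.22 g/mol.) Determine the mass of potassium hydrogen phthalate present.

KHC8H4O4 + NaOH → KNaC8H4O4 + H2O
n(NaOH) per titration = 0.02321 × 0.1027 = 2.384 × 10^-3 mol
n(KHC8H4O4) in each aliquot = 2.384 × 10^-3 mol (1:1 ratio)
n(KHC8H4O4) in the whole flask = 2.384 × 10^-3 × 250.0/20.00 = 0.02980 mol
mass of KHC8H4O4 = 0.02980 × 204.22 = 6.085 g

6.085 g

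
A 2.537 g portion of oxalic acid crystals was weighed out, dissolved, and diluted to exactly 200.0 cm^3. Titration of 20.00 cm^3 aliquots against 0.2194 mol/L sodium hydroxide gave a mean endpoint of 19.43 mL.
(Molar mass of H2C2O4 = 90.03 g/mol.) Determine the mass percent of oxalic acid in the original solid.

75.64 %

H2C2O4 + 2 NaOH → Na2C2O4 + 2 H2O
n(NaOH) per titration = 0.01943 × 0.2194 = 4.263 × 10^-3 mol
From the 1:2 ratio, n(H2C2O4) in each aliquot = 1/2 × 4.263 × 10^-3 = 2.131 × 10^-3 mol
n(H2C2O4) in the whole flask = 2.131 × 10^-3 × 200.0/20.00 = 0.02131 mol
mass of H2C2O4 = 0.02131 × 90.03 = 1.919 g
% H2C2O4 = 1.919 / 2.537 × 100 = 75.64 %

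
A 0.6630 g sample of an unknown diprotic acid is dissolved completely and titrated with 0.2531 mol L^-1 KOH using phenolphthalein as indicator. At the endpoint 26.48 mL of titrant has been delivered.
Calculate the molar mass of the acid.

n(KOH) = 0.02648 L × 0.2531 mol/L = 6.702 × 10^-3 mol
From the 1:2 ratio, n(H2A) = 1/2 × 6.702 × 10^-3 = 3.351 × 10^-3 mol
M = m / n = 0.6630 g / 3.351 × 10^-3 mol = 197.8 g/mol

197.8 g/mol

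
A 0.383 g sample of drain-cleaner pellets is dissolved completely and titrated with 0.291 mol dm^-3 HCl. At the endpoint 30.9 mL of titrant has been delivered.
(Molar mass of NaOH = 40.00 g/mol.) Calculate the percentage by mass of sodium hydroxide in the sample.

93.9 %

NaOH + HCl → NaCl + H2O
n(HCl) = 0.0309 L × 0.291 mol/L = 8.99 × 10^-3 mol
n(NaOH) = 8.99 × 10^-3 mol (1:1 ratio)
mass of NaOH = 8.99 × 10^-3 × 40.00 g/mol = 0.360 g
% NaOH = 0.360 / 0.383 × 100 = 93.9 %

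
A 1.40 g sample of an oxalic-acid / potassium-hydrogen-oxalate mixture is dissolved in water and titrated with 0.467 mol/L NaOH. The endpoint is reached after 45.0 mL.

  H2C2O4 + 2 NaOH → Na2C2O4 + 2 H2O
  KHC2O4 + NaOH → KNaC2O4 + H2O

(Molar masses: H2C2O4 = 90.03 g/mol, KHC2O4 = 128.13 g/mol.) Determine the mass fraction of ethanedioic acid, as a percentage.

n(NaOH) = 0.0450 × 0.467 = 0.0210 mol
Let x = n(H2C2O4), y = n(KHC2O4).
Titrant: 2x + 1y = 0.0210;  mass: 90.03x + 128.13y = 1.40
Solving, x = 7.78 × 10^-3 mol, y = 5.46 × 10^-3 mol
mass of H2C2O4 = 7.78 × 10^-3 × 90.03 = 0.700 g
% H2C2O4 = 0.700 / 1.40 × 100 = 50.0 %

50.0 %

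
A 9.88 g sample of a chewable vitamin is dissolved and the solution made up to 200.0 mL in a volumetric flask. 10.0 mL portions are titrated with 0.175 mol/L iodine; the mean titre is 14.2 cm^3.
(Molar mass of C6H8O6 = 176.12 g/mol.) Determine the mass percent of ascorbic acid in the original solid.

C6H8O6 + I2 → C6H6O6 + 2 HI
n(I2) per titration = 0.0142 × 0.175 = 2.48 × 10^-3 mol
n(C6H8O6) in each aliquot = 2.48 × 10^-3 mol (1:1 ratio)
n(C6H8O6) in the whole flask = 2.48 × 10^-3 × 200.0/10.0 = 0.0497 mol
mass of C6H8O6 = 0.0497 × 176.12 = 8.75 g
% C6H8O6 = 8.75 / 9.88 × 100 = 88.6 %

88.6 %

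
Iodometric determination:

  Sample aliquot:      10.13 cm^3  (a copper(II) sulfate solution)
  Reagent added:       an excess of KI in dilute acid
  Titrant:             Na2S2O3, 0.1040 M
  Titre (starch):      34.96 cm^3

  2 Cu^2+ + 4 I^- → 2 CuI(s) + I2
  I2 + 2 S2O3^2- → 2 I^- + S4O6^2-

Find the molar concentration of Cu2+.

0.3589 M

n(S2O3^2-) = 0.03496 × 0.1040 = 3.636 × 10^-3 mol
n(I2) = n(S2O3^2-)/2 = 1.818 × 10^-3 mol
From the 2:1 ratio, n(Cu2+) in the aliquot = 2/1 × 1.818 × 10^-3 = 3.636 × 10^-3 mol
[Cu2+] = 3.636 × 10^-3 / 0.01013 = 0.3589 mol/L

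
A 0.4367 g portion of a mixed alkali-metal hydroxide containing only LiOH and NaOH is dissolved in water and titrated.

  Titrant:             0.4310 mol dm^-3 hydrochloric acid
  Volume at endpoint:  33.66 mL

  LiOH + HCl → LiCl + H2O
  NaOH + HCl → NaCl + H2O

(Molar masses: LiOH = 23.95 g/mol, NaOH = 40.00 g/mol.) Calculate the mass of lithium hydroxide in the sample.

n(HCl) = 0.03366 × 0.4310 = 0.01451 mol
Let x = n(LiOH), y = n(NaOH).
Titrant: 1x + 1y = 0.01451;  mass: 23.95x + 40.00y = 0.4367
Solving, x = 8.947 × 10^-3 mol, y = 5.561 × 10^-3 mol
mass of LiOH = 8.947 × 10^-3 × 23.95 = 0.2143 g

0.2143 g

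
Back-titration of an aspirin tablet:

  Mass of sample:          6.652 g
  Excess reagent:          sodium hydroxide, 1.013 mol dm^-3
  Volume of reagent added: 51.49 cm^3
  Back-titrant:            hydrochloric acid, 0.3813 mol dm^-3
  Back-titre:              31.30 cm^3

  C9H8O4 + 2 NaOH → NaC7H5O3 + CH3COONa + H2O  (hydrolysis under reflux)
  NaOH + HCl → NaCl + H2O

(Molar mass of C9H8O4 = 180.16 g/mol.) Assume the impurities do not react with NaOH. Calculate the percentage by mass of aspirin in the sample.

n(NaOH) added = 0.05149 × 1.013 = 0.05216 mol
n(HCl) used in back-titration = 0.03130 × 0.3813 = 0.01193 mol
n(NaOH) left over = 0.01193 mol (1:1 ratio)
n(NaOH) consumed by analyte = 0.05216 − 0.01193 = 0.04022 mol
From the 1:2 ratio, n(C9H8O4) = 1/2 × 0.04022 = 0.02011 mol
mass of C9H8O4 = 0.02011 × 180.16 = 3.623 g
% C9H8O4 = 3.623 / 6.652 × 100 = 54.47 %

54.47 %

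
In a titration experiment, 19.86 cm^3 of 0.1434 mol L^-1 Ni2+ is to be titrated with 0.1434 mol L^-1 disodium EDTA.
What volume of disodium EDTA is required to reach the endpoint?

Ni^2+ + EDTA^4- → [Ni(EDTA)]^2-
n(Ni2+) = 0.01986 L × 0.1434 mol/L = 2.848 × 10^-3 mol
n(EDTA) = 2.848 × 10^-3 mol (1:1 stoichiometry)
V(EDTA) = 2.848 × 10^-3 mol / 0.1434 mol/L = 0.01986 L = 19.86 mL

19.86 mL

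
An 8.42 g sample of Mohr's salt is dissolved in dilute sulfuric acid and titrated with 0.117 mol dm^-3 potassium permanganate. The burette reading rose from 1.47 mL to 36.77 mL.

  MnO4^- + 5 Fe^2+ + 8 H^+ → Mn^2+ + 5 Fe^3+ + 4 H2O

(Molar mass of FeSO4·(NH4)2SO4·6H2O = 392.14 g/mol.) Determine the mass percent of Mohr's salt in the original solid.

n(KMnO4) = 0.0353 L × 0.117 mol/L = 4.13 × 10^-3 mol
From the 5:1 ratio, n(FeSO4·(NH4)2SO4·6H2O) = 5/1 × 4.13 × 10^-3 = 0.0207 mol
mass of FeSO4·(NH4)2SO4·6H2O = 0.0207 × 392.14 g/mol = 8.10 g
% FeSO4·(NH4)2SO4·6H2O = 8.10 / 8.42 × 100 = 96.2 %

96.2 %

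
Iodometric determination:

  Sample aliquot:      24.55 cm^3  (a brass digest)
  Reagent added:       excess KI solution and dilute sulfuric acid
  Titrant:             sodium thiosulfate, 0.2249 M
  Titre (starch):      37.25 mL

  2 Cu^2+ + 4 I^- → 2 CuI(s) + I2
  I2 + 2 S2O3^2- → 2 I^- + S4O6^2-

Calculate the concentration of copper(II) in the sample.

0.3412 M

n(S2O3^2-) = 0.03725 × 0.2249 = 8.378 × 10^-3 mol
n(I2) = n(S2O3^2-)/2 = 4.189 × 10^-3 mol
From the 2:1 ratio, n(Cu2+) in the aliquot = 2/1 × 4.189 × 10^-3 = 8.378 × 10^-3 mol
[Cu2+] = 8.378 × 10^-3 / 0.02455 = 0.3412 mol/L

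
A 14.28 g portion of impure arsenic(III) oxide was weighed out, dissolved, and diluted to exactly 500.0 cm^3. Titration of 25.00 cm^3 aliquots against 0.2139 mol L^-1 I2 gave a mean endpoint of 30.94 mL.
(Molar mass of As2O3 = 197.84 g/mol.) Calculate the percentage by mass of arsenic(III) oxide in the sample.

91.69 %

As2O3 + 2 I2 + 2 H2O → As2O5 + 4 HI
n(I2) per titration = 0.03094 × 0.2139 = 6.618 × 10^-3 mol
From the 1:2 ratio, n(As2O3) in each aliquot = 1/2 × 6.618 × 10^-3 = 3.309 × 10^-3 mol
n(As2O3) in the whole flask = 3.309 × 10^-3 × 500.0/25.00 = 0.06618 mol
mass of As2O3 = 0.06618 × 197.84 = 13.09 g
% As2O3 = 13.09 / 14.28 × 100 = 91.69 %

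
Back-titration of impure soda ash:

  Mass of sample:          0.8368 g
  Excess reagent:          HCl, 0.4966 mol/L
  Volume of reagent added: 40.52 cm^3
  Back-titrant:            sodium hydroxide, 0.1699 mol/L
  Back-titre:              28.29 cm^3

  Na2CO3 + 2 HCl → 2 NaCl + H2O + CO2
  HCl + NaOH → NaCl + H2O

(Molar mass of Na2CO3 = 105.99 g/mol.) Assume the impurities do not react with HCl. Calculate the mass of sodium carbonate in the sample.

n(HCl) added = 0.04052 × 0.4966 = 0.02012 mol
n(NaOH) used in back-titration = 0.02829 × 0.1699 = 4.806 × 10^-3 mol
n(HCl) left over = 4.806 × 10^-3 mol (1:1 ratio)
n(HCl) consumed by analyte = 0.02012 − 4.806 × 10^-3 = 0.01532 mol
From the 1:2 ratio, n(Na2CO3) = 1/2 × 0.01532 = 7.658 × 10^-3 mol
mass of Na2CO3 = 7.658 × 10^-3 × 105.99 = 0.8117 g

0.8117 g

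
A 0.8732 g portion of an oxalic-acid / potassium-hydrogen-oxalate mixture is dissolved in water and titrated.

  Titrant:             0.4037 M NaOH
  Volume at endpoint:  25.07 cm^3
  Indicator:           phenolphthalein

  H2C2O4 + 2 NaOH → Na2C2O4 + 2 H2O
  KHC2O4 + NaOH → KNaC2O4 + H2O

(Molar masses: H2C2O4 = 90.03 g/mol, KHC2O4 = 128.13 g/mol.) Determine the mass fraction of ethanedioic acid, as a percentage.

26.27 %

n(NaOH) = 0.02507 × 0.4037 = 0.01012 mol
Let x = n(H2C2O4), y = n(KHC2O4).
Titrant: 2x + 1y = 0.01012;  mass: 90.03x + 128.13y = 0.8732
Solving, x = 2.548 × 10^-3 mol, y = 5.025 × 10^-3 mol
mass of H2C2O4 = 2.548 × 10^-3 × 90.03 = 0.2294 g
% H2C2O4 = 0.2294 / 0.8732 × 100 = 26.27 %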